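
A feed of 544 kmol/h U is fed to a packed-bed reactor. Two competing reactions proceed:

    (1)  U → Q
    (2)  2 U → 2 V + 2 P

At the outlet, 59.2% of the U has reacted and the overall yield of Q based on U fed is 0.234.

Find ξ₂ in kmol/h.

Yield of Q: 1ξ₁ / 544 = 0.234 → ξ₁ = 127.3 kmol/h.
Conversion of U: 1ξ₁ + 2ξ₂ = 0.592 × 544 = 322 → ξ₂ = 97.38 kmol/h.
Outlet amounts (n = n₀ + Σ ν·ξ):
  U: 544 − 1(127.3) − 2(97.38) = 222
  Q: 0 + 1(127.3) = 127.3
  V: 0 + 2(97.38) = 194.8
  P: 0 + 2(97.38) = 194.8

ξ₂ = 97.4 kmol/h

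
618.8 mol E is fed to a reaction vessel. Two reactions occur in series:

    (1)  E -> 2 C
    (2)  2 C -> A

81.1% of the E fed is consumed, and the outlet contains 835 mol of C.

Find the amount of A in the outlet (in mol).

Conversion of E: E consumed = 1ξ₁ = 0.811 × 618.8 → ξ₁ = 501.8 mol.
C balance: n_C = 0 + 2ξ₁ − 2ξ₂ = 835 → ξ₂ = (2·501.8 − 835)/2 = 84.35 mol.
Outlet amounts (n = n₀ + Σ ν·ξ):
  E: 618.8 − 1(501.8) = 117
  C: 0 + 2(501.8) − 2(84.35) = 835
  A: 0 + 1(84.35) = 84.35

84.3 mol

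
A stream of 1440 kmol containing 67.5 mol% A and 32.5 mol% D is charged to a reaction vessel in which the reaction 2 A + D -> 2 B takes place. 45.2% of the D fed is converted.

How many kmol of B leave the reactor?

D reacted = 0.452 × 468 = 211.5 kmol; ν_D = −1, so ξ = 211.5/1 = 211.5 kmol.
Outlet amounts (n = n₀ + ν ξ):
  A: 972 − 2(211.5) = 548.9
  D: 468 − 1(211.5) = 256.5
  B: 0 + 2(211.5) = 423.1

423 kmol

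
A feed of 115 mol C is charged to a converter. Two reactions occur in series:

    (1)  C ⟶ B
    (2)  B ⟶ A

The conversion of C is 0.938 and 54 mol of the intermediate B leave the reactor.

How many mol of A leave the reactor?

53.9 mol

Conversion of C: C consumed = 1ξ₁ = 0.938 × 115 → ξ₁ = 107.9 mol.
B balance: n_B = 0 + 1ξ₁ − 1ξ₂ = 54 → ξ₂ = (1·107.9 − 54)/1 = 53.87 mol.
Outlet amounts (n = n₀ + Σ ν·ξ):
  C: 115 − 1(107.9) = 7.13
  B: 0 + 1(107.9) − 1(53.87) = 54
  A: 0 + 1(53.87) = 53.87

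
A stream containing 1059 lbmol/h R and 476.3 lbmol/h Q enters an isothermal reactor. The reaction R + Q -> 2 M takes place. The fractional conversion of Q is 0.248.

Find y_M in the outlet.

Q reacted = 0.248 × 476.3 = 118.1 lbmol/h; ν_Q = −1, so ξ = 118.1/1 = 118.1 lbmol/h.
Outlet amounts (n = n₀ + ν ξ):
  R: 1059 − 1(118.1) = 940.9
  Q: 476.3 − 1(118.1) = 358.2
  M: 0 + 2(118.1) = 236.2
Total out = 1535 lbmol/h; y_M = 236.2 / 1535 = 0.1539.

0.154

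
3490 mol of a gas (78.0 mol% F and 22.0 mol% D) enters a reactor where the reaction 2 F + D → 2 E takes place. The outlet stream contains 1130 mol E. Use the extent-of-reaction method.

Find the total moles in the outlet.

2920 mol

For E: n = n₀ + 2ξ → 1130 = 0 + 2ξ, giving ξ = 565 mol.
Outlet amounts (n = n₀ + ν ξ):
  F: 2722 − 2(565) = 1592
  D: 767.8 − 1(565) = 202.8
  E: 0 + 2(565) = 1130
Total out = 1592 + 202.8 + 1130 = 2925 mol.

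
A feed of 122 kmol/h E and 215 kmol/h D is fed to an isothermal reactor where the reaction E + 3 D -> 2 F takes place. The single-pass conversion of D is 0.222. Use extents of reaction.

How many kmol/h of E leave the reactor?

D reacted = 0.222 × 215 = 47.73 kmol/h; ν_D = −3, so ξ = 47.73/3 = 15.91 kmol/h.
Outlet amounts (n = n₀ + ν ξ):
  E: 122 − 1(15.91) = 106.1
  D: 215 − 3(15.91) = 167.3
  F: 0 + 2(15.91) = 31.82

106 kmol/h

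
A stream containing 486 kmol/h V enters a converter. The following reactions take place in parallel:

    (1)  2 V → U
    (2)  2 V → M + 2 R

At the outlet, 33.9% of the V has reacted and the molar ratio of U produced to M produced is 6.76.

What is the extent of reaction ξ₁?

ξ₁ = 71.8 kmol/h

Conversion of V: V consumed = 0.339 × 486 = 164.8 kmol/h = 2ξ₁ + 2ξ₂.
Selectivity: 1ξ₁ / (1ξ₂) = 6.76 → ξ₁ = 6.76 ξ₂.
Substitute: (2·6.76 + 2) ξ₂ = 164.8 → ξ₂ = 10.62 kmol/h, ξ₁ = 71.76 kmol/h.
Outlet amounts (n = n₀ + Σ ν·ξ):
  V: 486 − 2(71.76) − 2(10.62) = 321.2
  U: 0 + 1(71.76) = 71.76
  M: 0 + 1(10.62) = 10.62
  R: 0 + 2(10.62) = 21.23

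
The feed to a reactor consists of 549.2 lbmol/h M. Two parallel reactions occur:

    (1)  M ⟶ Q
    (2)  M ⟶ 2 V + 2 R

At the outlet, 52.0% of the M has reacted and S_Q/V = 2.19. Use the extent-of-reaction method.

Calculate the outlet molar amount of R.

106 lbmol/h

Conversion of M: M consumed = 0.52 × 549.2 = 285.6 lbmol/h = 1ξ₁ + 1ξ₂.
Selectivity: 1ξ₁ / (2ξ₂) = 2.19 → ξ₁ = 4.38 ξ₂.
Substitute: (1·4.38 + 1) ξ₂ = 285.6 → ξ₂ = 53.08 lbmol/h, ξ₁ = 232.5 lbmol/h.
Outlet amounts (n = n₀ + Σ ν·ξ):
  M: 549.2 − 1(232.5) − 1(53.08) = 263.6
  Q: 0 + 1(232.5) = 232.5
  V: 0 + 2(53.08) = 106.2
  R: 0 + 2(53.08) = 106.2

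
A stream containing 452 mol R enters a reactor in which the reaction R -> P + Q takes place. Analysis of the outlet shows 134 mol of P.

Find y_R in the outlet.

For P: n = n₀ + 1ξ → 134 = 0 + 1ξ, giving ξ = 134 mol.
Outlet amounts (n = n₀ + ν ξ):
  R: 452 − 1(134) = 318
  P: 0 + 1(134) = 134
  Q: 0 + 1(134) = 134
Total out = 586 mol; y_R = 318 / 586 = 0.5427.

0.543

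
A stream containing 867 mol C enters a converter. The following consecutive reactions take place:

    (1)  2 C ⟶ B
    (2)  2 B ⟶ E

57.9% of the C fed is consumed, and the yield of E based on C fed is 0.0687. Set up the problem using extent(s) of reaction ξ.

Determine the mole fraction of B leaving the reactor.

Conversion of C: C consumed = 2ξ₁ = 0.579 × 867 → ξ₁ = 251 mol.
Yield of E: 1ξ₂ / 867 = 0.0687 → ξ₂ = 59.56 mol.
Outlet amounts (n = n₀ + Σ ν·ξ):
  C: 867 − 2(251) = 365
  B: 0 + 1(251) − 2(59.56) = 131.9
  E: 0 + 1(59.56) = 59.56
Total out = 556.4 mol; y_B = 131.9 / 556.4 = 0.237.

0.237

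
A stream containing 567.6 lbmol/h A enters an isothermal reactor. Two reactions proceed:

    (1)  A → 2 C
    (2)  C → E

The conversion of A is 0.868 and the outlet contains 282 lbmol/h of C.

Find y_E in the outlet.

0.663

Conversion of A: A consumed = 1ξ₁ = 0.868 × 567.6 → ξ₁ = 492.7 lbmol/h.
C balance: n_C = 0 + 2ξ₁ − 1ξ₂ = 282 → ξ₂ = (2·492.7 − 282)/1 = 703.4 lbmol/h.
Outlet amounts (n = n₀ + Σ ν·ξ):
  A: 567.6 − 1(492.7) = 74.92
  C: 0 + 2(492.7) − 1(703.4) = 282
  E: 0 + 1(703.4) = 703.4
Total out = 1060 lbmol/h; y_E = 703.4 / 1060 = 0.6634.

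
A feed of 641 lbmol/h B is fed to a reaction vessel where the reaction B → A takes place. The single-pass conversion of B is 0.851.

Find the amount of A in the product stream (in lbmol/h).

545 lbmol/h

B reacted = 0.851 × 641 = 545.5 lbmol/h; ν_B = −1, so ξ = 545.5/1 = 545.5 lbmol/h.
Outlet amounts (n = n₀ + ν ξ):
  B: 641 − 1(545.5) = 95.51
  A: 0 + 1(545.5) = 545.5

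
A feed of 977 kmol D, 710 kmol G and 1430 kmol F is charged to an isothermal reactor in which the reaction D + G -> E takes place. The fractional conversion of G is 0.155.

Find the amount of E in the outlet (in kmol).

G reacted = 0.155 × 710 = 110 kmol; ν_G = −1, so ξ = 110/1 = 110 kmol.
Outlet amounts (n = n₀ + ν ξ):
  D: 977 − 1(110) = 867
  G: 710 − 1(110) = 600
  E: 0 + 1(110) = 110
  F: 1430 (inert)

110 kmol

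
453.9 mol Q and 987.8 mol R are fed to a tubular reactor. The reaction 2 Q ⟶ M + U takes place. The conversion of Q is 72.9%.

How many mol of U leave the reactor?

Q reacted = 0.729 × 453.9 = 330.9 mol; ν_Q = −2, so ξ = 330.9/2 = 165.4 mol.
Outlet amounts (n = n₀ + ν ξ):
  Q: 453.9 − 2(165.4) = 123
  M: 0 + 1(165.4) = 165.4
  U: 0 + 1(165.4) = 165.4
  R: 987.8 (inert)

165 mol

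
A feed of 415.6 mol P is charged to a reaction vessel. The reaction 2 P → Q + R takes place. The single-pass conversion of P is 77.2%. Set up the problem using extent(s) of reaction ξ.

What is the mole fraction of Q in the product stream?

P reacted = 0.772 × 415.6 = 320.8 mol; ν_P = −2, so ξ = 320.8/2 = 160.4 mol.
Outlet amounts (n = n₀ + ν ξ):
  P: 415.6 − 2(160.4) = 94.76
  Q: 0 + 1(160.4) = 160.4
  R: 0 + 1(160.4) = 160.4
Total out = 415.6 mol; y_Q = 160.4 / 415.6 = 0.386.

0.386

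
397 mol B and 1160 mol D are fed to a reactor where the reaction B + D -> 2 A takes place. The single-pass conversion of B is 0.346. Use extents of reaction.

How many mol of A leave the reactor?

275 mol

B reacted = 0.346 × 397 = 137.4 mol; ν_B = −1, so ξ = 137.4/1 = 137.4 mol.
Outlet amounts (n = n₀ + ν ξ):
  B: 397 − 1(137.4) = 259.6
  D: 1160 − 1(137.4) = 1023
  A: 0 + 2(137.4) = 274.7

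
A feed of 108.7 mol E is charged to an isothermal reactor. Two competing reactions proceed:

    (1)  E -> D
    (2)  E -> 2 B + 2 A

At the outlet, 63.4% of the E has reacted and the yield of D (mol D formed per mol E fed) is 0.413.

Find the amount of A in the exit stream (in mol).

Yield of D: 1ξ₁ / 108.7 = 0.413 → ξ₁ = 44.89 mol.
Conversion of E: 1ξ₁ + 1ξ₂ = 0.634 × 108.7 = 68.92 → ξ₂ = 24.02 mol.
Outlet amounts (n = n₀ + Σ ν·ξ):
  E: 108.7 − 1(44.89) − 1(24.02) = 39.78
  D: 0 + 1(44.89) = 44.89
  B: 0 + 2(24.02) = 48.05
  A: 0 + 2(24.02) = 48.05

48 mol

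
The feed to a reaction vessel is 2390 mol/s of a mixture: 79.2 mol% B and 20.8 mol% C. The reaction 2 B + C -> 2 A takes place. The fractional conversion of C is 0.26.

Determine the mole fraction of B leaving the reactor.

0.723

C reacted = 0.26 × 497.1 = 129.3 mol/s; ν_C = −1, so ξ = 129.3/1 = 129.3 mol/s.
Outlet amounts (n = n₀ + ν ξ):
  B: 1893 − 2(129.3) = 1634
  C: 497.1 − 1(129.3) = 367.9
  A: 0 + 2(129.3) = 258.5
Total out = 2261 mol/s; y_B = 1634 / 2261 = 0.7229.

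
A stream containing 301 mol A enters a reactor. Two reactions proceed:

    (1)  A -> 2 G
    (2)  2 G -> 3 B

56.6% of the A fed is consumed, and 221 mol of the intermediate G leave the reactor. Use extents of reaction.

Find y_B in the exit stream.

0.338

Conversion of A: A consumed = 1ξ₁ = 0.566 × 301 → ξ₁ = 170.4 mol.
G balance: n_G = 0 + 2ξ₁ − 2ξ₂ = 221 → ξ₂ = (2·170.4 − 221)/2 = 59.87 mol.
Outlet amounts (n = n₀ + Σ ν·ξ):
  A: 301 − 1(170.4) = 130.6
  G: 0 + 2(170.4) − 2(59.87) = 221
  B: 0 + 3(59.87) = 179.6
Total out = 531.2 mol; y_B = 179.6 / 531.2 = 0.3381.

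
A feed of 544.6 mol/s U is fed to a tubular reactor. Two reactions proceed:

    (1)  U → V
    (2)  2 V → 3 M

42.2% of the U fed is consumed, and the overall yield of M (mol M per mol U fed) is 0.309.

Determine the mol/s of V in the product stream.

Conversion of U: U consumed = 1ξ₁ = 0.422 × 544.6 → ξ₁ = 229.8 mol/s.
Yield of M: 3ξ₂ / 544.6 = 0.309 → ξ₂ = 56.09 mol/s.
Outlet amounts (n = n₀ + Σ ν·ξ):
  U: 544.6 − 1(229.8) = 314.8
  V: 0 + 1(229.8) − 2(56.09) = 117.6
  M: 0 + 3(56.09) = 168.3

118 mol/s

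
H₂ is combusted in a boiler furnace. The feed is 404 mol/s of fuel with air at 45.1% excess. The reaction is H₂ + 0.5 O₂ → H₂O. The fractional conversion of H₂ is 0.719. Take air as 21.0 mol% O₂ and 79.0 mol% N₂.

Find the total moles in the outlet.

Stoichiometric O₂ = 0.5 × 404 = 202 mol/s; O₂ fed = 202 × 1.451 = 293.1 mol/s.
N₂ fed = 293.1 × 79/21 = 1103 mol/s.
Fuel reacted = 0.719 × 404 → ξ = 290.5 mol/s.
Outlet (n = n₀ + ν ξ):
  H₂: 404 − 1(290.5) = 113.5
  O₂: 293.1 − 0.5(290.5) = 147.9
  N₂: 1103 (inert)
  H₂O: 0 + 1(290.5) = 290.5
Total out = 113.5 + 147.9 + 1103 + 290.5 = 1654 mol/s.

1650 mol/s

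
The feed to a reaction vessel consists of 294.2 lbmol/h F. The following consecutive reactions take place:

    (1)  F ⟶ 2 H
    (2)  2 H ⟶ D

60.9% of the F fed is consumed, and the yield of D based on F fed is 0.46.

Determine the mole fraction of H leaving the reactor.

Conversion of F: F consumed = 1ξ₁ = 0.609 × 294.2 → ξ₁ = 179.2 lbmol/h.
Yield of D: 1ξ₂ / 294.2 = 0.46 → ξ₂ = 135.3 lbmol/h.
Outlet amounts (n = n₀ + Σ ν·ξ):
  F: 294.2 − 1(179.2) = 115
  H: 0 + 2(179.2) − 2(135.3) = 87.67
  D: 0 + 1(135.3) = 135.3
Total out = 338 lbmol/h; y_H = 87.67 / 338 = 0.2594.

0.259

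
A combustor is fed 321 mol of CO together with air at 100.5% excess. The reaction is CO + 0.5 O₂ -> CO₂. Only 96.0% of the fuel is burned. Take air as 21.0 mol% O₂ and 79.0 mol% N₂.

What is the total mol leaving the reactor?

Stoichiometric O₂ = 0.5 × 321 = 160.5 mol; O₂ fed = 160.5 × 2.005 = 321.8 mol.
N₂ fed = 321.8 × 79/21 = 1211 mol.
Fuel reacted = 0.96 × 321 → ξ = 308.2 mol.
Outlet (n = n₀ + ν ξ):
  CO: 321 − 1(308.2) = 12.84
  O₂: 321.8 − 0.5(308.2) = 167.7
  N₂: 1211 (inert)
  CO₂: 0 + 1(308.2) = 308.2
Total out = 12.84 + 167.7 + 1211 + 308.2 = 1699 mol.

1700 mol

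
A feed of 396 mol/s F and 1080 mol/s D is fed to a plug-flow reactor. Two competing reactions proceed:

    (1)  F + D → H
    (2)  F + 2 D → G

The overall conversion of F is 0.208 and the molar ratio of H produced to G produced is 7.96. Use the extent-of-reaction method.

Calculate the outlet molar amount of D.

Conversion of F: F consumed = 0.208 × 396 = 82.37 mol/s = 1ξ₁ + 1ξ₂.
Selectivity: 1ξ₁ / (1ξ₂) = 7.96 → ξ₁ = 7.96 ξ₂.
Substitute: (1·7.96 + 1) ξ₂ = 82.37 → ξ₂ = 9.193 mol/s, ξ₁ = 73.18 mol/s.
Outlet amounts (n = n₀ + Σ ν·ξ):
  F: 396 − 1(73.18) − 1(9.193) = 313.6
  D: 1080 − 1(73.18) − 2(9.193) = 988.4
  H: 0 + 1(73.18) = 73.18
  G: 0 + 1(9.193) = 9.193

988 mol/s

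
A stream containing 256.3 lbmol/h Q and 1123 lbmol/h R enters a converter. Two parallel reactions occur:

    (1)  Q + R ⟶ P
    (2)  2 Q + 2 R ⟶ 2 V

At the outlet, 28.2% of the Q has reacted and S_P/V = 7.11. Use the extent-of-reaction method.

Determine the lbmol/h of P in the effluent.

Conversion of Q: Q consumed = 0.282 × 256.3 = 72.28 lbmol/h = 1ξ₁ + 2ξ₂.
Selectivity: 1ξ₁ / (2ξ₂) = 7.11 → ξ₁ = 14.22 ξ₂.
Substitute: (1·14.22 + 2) ξ₂ = 72.28 → ξ₂ = 4.456 lbmol/h, ξ₁ = 63.36 lbmol/h.
Outlet amounts (n = n₀ + Σ ν·ξ):
  Q: 256.3 − 1(63.36) − 2(4.456) = 184
  R: 1123 − 1(63.36) − 2(4.456) = 1051
  P: 0 + 1(63.36) = 63.36
  V: 0 + 2(4.456) = 8.912

63.4 lbmol/h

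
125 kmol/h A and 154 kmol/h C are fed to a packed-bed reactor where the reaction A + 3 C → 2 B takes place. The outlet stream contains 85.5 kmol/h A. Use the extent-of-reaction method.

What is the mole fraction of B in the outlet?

For A: n = n₀ − 1ξ → 85.5 = 125 − 1ξ, giving ξ = 39.5 kmol/h.
Outlet amounts (n = n₀ + ν ξ):
  A: 125 − 1(39.5) = 85.5
  C: 154 − 3(39.5) = 35.5
  B: 0 + 2(39.5) = 79
Total out = 200 kmol/h; y_B = 79 / 200 = 0.395.

0.395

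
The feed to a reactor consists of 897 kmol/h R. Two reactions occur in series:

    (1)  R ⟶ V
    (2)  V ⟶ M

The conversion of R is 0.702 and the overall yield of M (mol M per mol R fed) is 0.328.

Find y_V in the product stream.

Conversion of R: R consumed = 1ξ₁ = 0.702 × 897 → ξ₁ = 629.7 kmol/h.
Yield of M: 1ξ₂ / 897 = 0.328 → ξ₂ = 294.2 kmol/h.
Outlet amounts (n = n₀ + Σ ν·ξ):
  R: 897 − 1(629.7) = 267.3
  V: 0 + 1(629.7) − 1(294.2) = 335.5
  M: 0 + 1(294.2) = 294.2
Total out = 897 kmol/h; y_V = 335.5 / 897 = 0.374.

0.374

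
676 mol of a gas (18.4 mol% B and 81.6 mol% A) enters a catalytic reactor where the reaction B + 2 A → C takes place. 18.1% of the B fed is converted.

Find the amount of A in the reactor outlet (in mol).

B reacted = 0.181 × 124.4 = 22.51 mol; ν_B = −1, so ξ = 22.51/1 = 22.51 mol.
Outlet amounts (n = n₀ + ν ξ):
  B: 124.4 − 1(22.51) = 101.9
  A: 551.6 − 2(22.51) = 506.6
  C: 0 + 1(22.51) = 22.51

507 mol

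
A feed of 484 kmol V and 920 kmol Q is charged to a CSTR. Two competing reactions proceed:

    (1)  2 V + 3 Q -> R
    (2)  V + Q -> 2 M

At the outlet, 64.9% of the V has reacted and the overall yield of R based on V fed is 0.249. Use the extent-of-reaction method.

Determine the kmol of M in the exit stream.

Yield of R: 1ξ₁ / 484 = 0.249 → ξ₁ = 120.5 kmol.
Conversion of V: 2ξ₁ + 1ξ₂ = 0.649 × 484 = 314.1 → ξ₂ = 73.08 kmol.
Outlet amounts (n = n₀ + Σ ν·ξ):
  V: 484 − 2(120.5) − 1(73.08) = 169.9
  Q: 920 − 3(120.5) − 1(73.08) = 485.4
  R: 0 + 1(120.5) = 120.5
  M: 0 + 2(73.08) = 146.2

146 kmol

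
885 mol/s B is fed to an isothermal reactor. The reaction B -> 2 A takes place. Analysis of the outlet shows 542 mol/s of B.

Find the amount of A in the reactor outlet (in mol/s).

686 mol/s

For B: n = n₀ − 1ξ → 542 = 885 − 1ξ, giving ξ = 343 mol/s.
Outlet amounts (n = n₀ + ν ξ):
  B: 885 − 1(343) = 542
  A: 0 + 2(343) = 686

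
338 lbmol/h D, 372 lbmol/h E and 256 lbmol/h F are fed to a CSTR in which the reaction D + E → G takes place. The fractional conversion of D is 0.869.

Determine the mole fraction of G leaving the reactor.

0.437

D reacted = 0.869 × 338 = 293.7 lbmol/h; ν_D = −1, so ξ = 293.7/1 = 293.7 lbmol/h.
Outlet amounts (n = n₀ + ν ξ):
  D: 338 − 1(293.7) = 44.28
  E: 372 − 1(293.7) = 78.28
  G: 0 + 1(293.7) = 293.7
  F: 256 (inert)
Total out = 672.3 lbmol/h; y_G = 293.7 / 672.3 = 0.4369.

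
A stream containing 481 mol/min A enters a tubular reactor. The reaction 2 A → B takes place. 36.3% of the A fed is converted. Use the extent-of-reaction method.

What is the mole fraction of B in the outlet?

A reacted = 0.363 × 481 = 174.6 mol/min; ν_A = −2, so ξ = 174.6/2 = 87.3 mol/min.
Outlet amounts (n = n₀ + ν ξ):
  A: 481 − 2(87.3) = 306.4
  B: 0 + 1(87.3) = 87.3
Total out = 393.7 mol/min; y_B = 87.3 / 393.7 = 0.2217.

0.222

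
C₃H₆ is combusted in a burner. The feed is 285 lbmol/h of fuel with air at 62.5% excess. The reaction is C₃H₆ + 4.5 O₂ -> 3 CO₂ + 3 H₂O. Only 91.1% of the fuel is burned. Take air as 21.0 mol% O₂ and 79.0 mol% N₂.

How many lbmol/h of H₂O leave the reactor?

Stoichiometric O₂ = 4.5 × 285 = 1282 lbmol/h; O₂ fed = 1282 × 1.625 = 2084 lbmol/h.
N₂ fed = 2084 × 79/21 = 7840 lbmol/h.
Fuel reacted = 0.911 × 285 → ξ = 259.6 lbmol/h.
Outlet (n = n₀ + ν ξ):
  C₃H₆: 285 − 1(259.6) = 25.37
  O₂: 2084 − 4.5(259.6) = 915.7
  N₂: 7840 (inert)
  CO₂: 0 + 3(259.6) = 778.9
  H₂O: 0 + 3(259.6) = 778.9

779 lbmol/h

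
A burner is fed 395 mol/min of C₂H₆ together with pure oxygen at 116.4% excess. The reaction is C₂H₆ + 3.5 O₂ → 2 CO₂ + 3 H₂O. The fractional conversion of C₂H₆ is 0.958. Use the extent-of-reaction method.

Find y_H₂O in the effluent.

Stoichiometric O₂ = 3.5 × 395 = 1382 mol/min; O₂ fed = 1382 × 2.164 = 2992 mol/min.
Fuel reacted = 0.958 × 395 → ξ = 378.4 mol/min.
Outlet (n = n₀ + ν ξ):
  C₂H₆: 395 − 1(378.4) = 16.59
  O₂: 2992 − 3.5(378.4) = 1667
  CO₂: 0 + 2(378.4) = 756.8
  H₂O: 0 + 3(378.4) = 1135
Total out = 3576 mol/min; y_H₂O = 1135 / 3576 = 0.3175.

0.317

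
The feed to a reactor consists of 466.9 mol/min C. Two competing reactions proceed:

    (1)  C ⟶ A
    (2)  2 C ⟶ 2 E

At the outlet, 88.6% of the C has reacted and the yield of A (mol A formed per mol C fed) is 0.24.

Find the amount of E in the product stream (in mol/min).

302 mol/min

Yield of A: 1ξ₁ / 466.9 = 0.24 → ξ₁ = 112.1 mol/min.
Conversion of C: 1ξ₁ + 2ξ₂ = 0.886 × 466.9 = 413.7 → ξ₂ = 150.8 mol/min.
Outlet amounts (n = n₀ + Σ ν·ξ):
  C: 466.9 − 1(112.1) − 2(150.8) = 53.23
  A: 0 + 1(112.1) = 112.1
  E: 0 + 2(150.8) = 301.6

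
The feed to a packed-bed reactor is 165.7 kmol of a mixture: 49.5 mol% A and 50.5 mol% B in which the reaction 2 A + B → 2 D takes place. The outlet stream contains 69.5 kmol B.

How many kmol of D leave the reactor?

For B: n = n₀ − 1ξ → 69.5 = 83.68 − 1ξ, giving ξ = 14.18 kmol.
Outlet amounts (n = n₀ + ν ξ):
  A: 82.02 − 2(14.18) = 53.66
  B: 83.68 − 1(14.18) = 69.5
  D: 0 + 2(14.18) = 28.36

28.4 kmol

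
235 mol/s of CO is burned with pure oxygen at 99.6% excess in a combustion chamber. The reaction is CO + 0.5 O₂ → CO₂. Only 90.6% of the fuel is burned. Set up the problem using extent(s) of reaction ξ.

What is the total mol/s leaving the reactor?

Stoichiometric O₂ = 0.5 × 235 = 117.5 mol/s; O₂ fed = 117.5 × 1.996 = 234.5 mol/s.
Fuel reacted = 0.906 × 235 → ξ = 212.9 mol/s.
Outlet (n = n₀ + ν ξ):
  CO: 235 − 1(212.9) = 22.09
  O₂: 234.5 − 0.5(212.9) = 128.1
  CO₂: 0 + 1(212.9) = 212.9
Total out = 22.09 + 128.1 + 212.9 = 363.1 mol/s.

363 mol/s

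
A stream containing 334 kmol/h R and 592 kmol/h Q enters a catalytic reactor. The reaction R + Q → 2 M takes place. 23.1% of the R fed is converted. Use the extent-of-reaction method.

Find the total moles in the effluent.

R reacted = 0.231 × 334 = 77.15 kmol/h; ν_R = −1, so ξ = 77.15/1 = 77.15 kmol/h.
Outlet amounts (n = n₀ + ν ξ):
  R: 334 − 1(77.15) = 256.8
  Q: 592 − 1(77.15) = 514.8
  M: 0 + 2(77.15) = 154.3
Total out = 256.8 + 514.8 + 154.3 = 926 kmol/h.

926 kmol/h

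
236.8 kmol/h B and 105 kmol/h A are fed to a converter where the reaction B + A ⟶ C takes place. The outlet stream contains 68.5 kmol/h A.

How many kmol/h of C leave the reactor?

For A: n = n₀ − 1ξ → 68.5 = 105 − 1ξ, giving ξ = 36.5 kmol/h.
Outlet amounts (n = n₀ + ν ξ):
  B: 236.8 − 1(36.5) = 200.3
  A: 105 − 1(36.5) = 68.5
  C: 0 + 1(36.5) = 36.5

36.5 kmol/h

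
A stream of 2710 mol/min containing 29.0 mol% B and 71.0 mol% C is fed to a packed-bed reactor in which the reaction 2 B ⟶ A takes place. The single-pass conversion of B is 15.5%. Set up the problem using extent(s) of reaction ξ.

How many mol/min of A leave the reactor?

B reacted = 0.155 × 785.9 = 121.8 mol/min; ν_B = −2, so ξ = 121.8/2 = 60.91 mol/min.
Outlet amounts (n = n₀ + ν ξ):
  B: 785.9 − 2(60.91) = 664.1
  A: 0 + 1(60.91) = 60.91
  C: 1924 (inert)

60.9 mol/min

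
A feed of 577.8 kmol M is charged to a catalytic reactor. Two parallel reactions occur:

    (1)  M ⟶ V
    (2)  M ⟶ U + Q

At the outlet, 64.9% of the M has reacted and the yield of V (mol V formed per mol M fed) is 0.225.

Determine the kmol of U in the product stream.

245 kmol

Yield of V: 1ξ₁ / 577.8 = 0.225 → ξ₁ = 130 kmol.
Conversion of M: 1ξ₁ + 1ξ₂ = 0.649 × 577.8 = 375 → ξ₂ = 245 kmol.
Outlet amounts (n = n₀ + Σ ν·ξ):
  M: 577.8 − 1(130) − 1(245) = 202.8
  V: 0 + 1(130) = 130
  U: 0 + 1(245) = 245
  Q: 0 + 1(245) = 245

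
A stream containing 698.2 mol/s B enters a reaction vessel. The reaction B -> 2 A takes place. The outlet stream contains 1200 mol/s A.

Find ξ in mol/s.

ξ = 600 mol/s

For A: n = n₀ + 2ξ → 1200 = 0 + 2ξ, giving ξ = 600 mol/s.
Outlet amounts (n = n₀ + ν ξ):
  B: 698.2 − 1(600) = 98.2
  A: 0 + 2(600) = 1200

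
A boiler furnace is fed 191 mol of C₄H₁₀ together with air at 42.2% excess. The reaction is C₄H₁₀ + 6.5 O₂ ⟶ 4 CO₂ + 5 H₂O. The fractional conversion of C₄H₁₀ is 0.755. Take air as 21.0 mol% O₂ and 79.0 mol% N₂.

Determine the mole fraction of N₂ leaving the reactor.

Stoichiometric O₂ = 6.5 × 191 = 1242 mol; O₂ fed = 1242 × 1.422 = 1765 mol.
N₂ fed = 1765 × 79/21 = 6641 mol.
Fuel reacted = 0.755 × 191 → ξ = 144.2 mol.
Outlet (n = n₀ + ν ξ):
  C₄H₁₀: 191 − 1(144.2) = 46.79
  O₂: 1765 − 6.5(144.2) = 828.1
  N₂: 6641 (inert)
  CO₂: 0 + 4(144.2) = 576.8
  H₂O: 0 + 5(144.2) = 721
Total out = 8814 mol; y_N₂ = 6641 / 8814 = 0.7535.

0.753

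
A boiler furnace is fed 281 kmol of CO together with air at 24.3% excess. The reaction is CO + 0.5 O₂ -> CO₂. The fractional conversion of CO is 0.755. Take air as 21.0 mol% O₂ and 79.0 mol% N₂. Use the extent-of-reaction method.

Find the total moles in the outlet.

1010 kmol

Stoichiometric O₂ = 0.5 × 281 = 140.5 kmol; O₂ fed = 140.5 × 1.243 = 174.6 kmol.
N₂ fed = 174.6 × 79/21 = 657 kmol.
Fuel reacted = 0.755 × 281 → ξ = 212.2 kmol.
Outlet (n = n₀ + ν ξ):
  CO: 281 − 1(212.2) = 68.84
  O₂: 174.6 − 0.5(212.2) = 68.56
  N₂: 657 (inert)
  CO₂: 0 + 1(212.2) = 212.2
Total out = 68.84 + 68.56 + 657 + 212.2 = 1007 kmol.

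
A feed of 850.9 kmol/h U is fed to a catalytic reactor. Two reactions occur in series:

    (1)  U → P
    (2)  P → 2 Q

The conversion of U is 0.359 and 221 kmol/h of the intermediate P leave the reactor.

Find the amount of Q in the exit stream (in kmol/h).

169 kmol/h

Conversion of U: U consumed = 1ξ₁ = 0.359 × 850.9 → ξ₁ = 305.5 kmol/h.
P balance: n_P = 0 + 1ξ₁ − 1ξ₂ = 221 → ξ₂ = (1·305.5 − 221)/1 = 84.47 kmol/h.
Outlet amounts (n = n₀ + Σ ν·ξ):
  U: 850.9 − 1(305.5) = 545.4
  P: 0 + 1(305.5) − 1(84.47) = 221
  Q: 0 + 2(84.47) = 168.9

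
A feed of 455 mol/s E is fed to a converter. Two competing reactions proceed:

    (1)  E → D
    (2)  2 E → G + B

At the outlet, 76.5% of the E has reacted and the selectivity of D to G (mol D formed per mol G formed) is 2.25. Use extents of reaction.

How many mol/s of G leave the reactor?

Conversion of E: E consumed = 0.765 × 455 = 348.1 mol/s = 1ξ₁ + 2ξ₂.
Selectivity: 1ξ₁ / (1ξ₂) = 2.25 → ξ₁ = 2.25 ξ₂.
Substitute: (1·2.25 + 2) ξ₂ = 348.1 → ξ₂ = 81.9 mol/s, ξ₁ = 184.3 mol/s.
Outlet amounts (n = n₀ + Σ ν·ξ):
  E: 455 − 1(184.3) − 2(81.9) = 106.9
  D: 0 + 1(184.3) = 184.3
  G: 0 + 1(81.9) = 81.9
  B: 0 + 1(81.9) = 81.9

81.9 mol/s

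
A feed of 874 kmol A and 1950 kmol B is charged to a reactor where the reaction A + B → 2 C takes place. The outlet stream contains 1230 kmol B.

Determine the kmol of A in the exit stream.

For B: n = n₀ − 1ξ → 1230 = 1950 − 1ξ, giving ξ = 720 kmol.
Outlet amounts (n = n₀ + ν ξ):
  A: 874 − 1(720) = 154
  B: 1950 − 1(720) = 1230
  C: 0 + 2(720) = 1440

154 kmol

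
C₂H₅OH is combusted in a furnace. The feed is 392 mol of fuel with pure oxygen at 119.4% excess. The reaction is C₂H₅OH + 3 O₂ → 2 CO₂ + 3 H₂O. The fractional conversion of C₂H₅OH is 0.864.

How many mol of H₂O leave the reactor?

1020 mol

Stoichiometric O₂ = 3 × 392 = 1176 mol; O₂ fed = 1176 × 2.194 = 2580 mol.
Fuel reacted = 0.864 × 392 → ξ = 338.7 mol.
Outlet (n = n₀ + ν ξ):
  C₂H₅OH: 392 − 1(338.7) = 53.31
  O₂: 2580 − 3(338.7) = 1564
  CO₂: 0 + 2(338.7) = 677.4
  H₂O: 0 + 3(338.7) = 1016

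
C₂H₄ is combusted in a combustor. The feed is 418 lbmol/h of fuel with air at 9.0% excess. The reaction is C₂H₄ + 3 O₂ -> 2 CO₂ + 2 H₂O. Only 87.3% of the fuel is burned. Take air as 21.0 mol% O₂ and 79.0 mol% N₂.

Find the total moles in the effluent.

6930 lbmol/h

Stoichiometric O₂ = 3 × 418 = 1254 lbmol/h; O₂ fed = 1254 × 1.090 = 1367 lbmol/h.
N₂ fed = 1367 × 79/21 = 5142 lbmol/h.
Fuel reacted = 0.873 × 418 → ξ = 364.9 lbmol/h.
Outlet (n = n₀ + ν ξ):
  C₂H₄: 418 − 1(364.9) = 53.09
  O₂: 1367 − 3(364.9) = 272.1
  N₂: 5142 (inert)
  CO₂: 0 + 2(364.9) = 729.8
  H₂O: 0 + 2(364.9) = 729.8
Total out = 53.09 + 272.1 + 5142 + 729.8 + 729.8 = 6927 lbmol/h.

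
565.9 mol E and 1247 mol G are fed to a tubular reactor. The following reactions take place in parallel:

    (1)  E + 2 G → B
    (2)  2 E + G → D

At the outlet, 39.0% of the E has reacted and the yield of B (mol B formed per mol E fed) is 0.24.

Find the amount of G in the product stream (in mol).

933 mol

Yield of B: 1ξ₁ / 565.9 = 0.24 → ξ₁ = 135.8 mol.
Conversion of E: 1ξ₁ + 2ξ₂ = 0.39 × 565.9 = 220.7 → ξ₂ = 42.44 mol.
Outlet amounts (n = n₀ + Σ ν·ξ):
  E: 565.9 − 1(135.8) − 2(42.44) = 345.2
  G: 1247 − 2(135.8) − 1(42.44) = 932.9
  B: 0 + 1(135.8) = 135.8
  D: 0 + 1(42.44) = 42.44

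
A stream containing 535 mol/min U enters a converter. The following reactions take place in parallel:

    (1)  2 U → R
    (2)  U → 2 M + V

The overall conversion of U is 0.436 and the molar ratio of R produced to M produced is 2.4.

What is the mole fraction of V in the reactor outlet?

Conversion of U: U consumed = 0.436 × 535 = 233.3 mol/min = 2ξ₁ + 1ξ₂.
Selectivity: 1ξ₁ / (2ξ₂) = 2.4 → ξ₁ = 4.8 ξ₂.
Substitute: (2·4.8 + 1) ξ₂ = 233.3 → ξ₂ = 22.01 mol/min, ξ₁ = 105.6 mol/min.
Outlet amounts (n = n₀ + Σ ν·ξ):
  U: 535 − 2(105.6) − 1(22.01) = 301.7
  R: 0 + 1(105.6) = 105.6
  M: 0 + 2(22.01) = 44.01
  V: 0 + 1(22.01) = 22.01
Total out = 473.4 mol/min; y_V = 22.01 / 473.4 = 0.04649.

0.0465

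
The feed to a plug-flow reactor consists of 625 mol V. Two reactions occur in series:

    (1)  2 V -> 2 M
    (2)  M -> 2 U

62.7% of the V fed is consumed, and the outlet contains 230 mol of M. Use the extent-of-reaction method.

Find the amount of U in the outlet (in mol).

324 mol

Conversion of V: V consumed = 2ξ₁ = 0.627 × 625 → ξ₁ = 195.9 mol.
M balance: n_M = 0 + 2ξ₁ − 1ξ₂ = 230 → ξ₂ = (2·195.9 − 230)/1 = 161.9 mol.
Outlet amounts (n = n₀ + Σ ν·ξ):
  V: 625 − 2(195.9) = 233.1
  M: 0 + 2(195.9) − 1(161.9) = 230
  U: 0 + 2(161.9) = 323.8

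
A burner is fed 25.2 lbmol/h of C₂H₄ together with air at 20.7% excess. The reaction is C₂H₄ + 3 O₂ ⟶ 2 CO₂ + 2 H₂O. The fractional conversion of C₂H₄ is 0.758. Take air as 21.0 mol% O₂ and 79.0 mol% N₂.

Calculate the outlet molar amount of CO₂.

38.2 lbmol/h

Stoichiometric O₂ = 3 × 25.2 = 75.6 lbmol/h; O₂ fed = 75.6 × 1.207 = 91.25 lbmol/h.
N₂ fed = 91.25 × 79/21 = 343.3 lbmol/h.
Fuel reacted = 0.758 × 25.2 → ξ = 19.1 lbmol/h.
Outlet (n = n₀ + ν ξ):
  C₂H₄: 25.2 − 1(19.1) = 6.098
  O₂: 91.25 − 3(19.1) = 33.94
  N₂: 343.3 (inert)
  CO₂: 0 + 2(19.1) = 38.2
  H₂O: 0 + 2(19.1) = 38.2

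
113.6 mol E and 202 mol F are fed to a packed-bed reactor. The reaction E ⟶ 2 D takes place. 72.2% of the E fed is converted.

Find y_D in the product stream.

0.413

E reacted = 0.722 × 113.6 = 82.02 mol; ν_E = −1, so ξ = 82.02/1 = 82.02 mol.
Outlet amounts (n = n₀ + ν ξ):
  E: 113.6 − 1(82.02) = 31.58
  D: 0 + 2(82.02) = 164
  F: 202 (inert)
Total out = 397.6 mol; y_D = 164 / 397.6 = 0.4126.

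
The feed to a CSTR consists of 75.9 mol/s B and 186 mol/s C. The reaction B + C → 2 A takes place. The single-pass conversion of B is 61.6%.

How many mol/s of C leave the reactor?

139 mol/s

B reacted = 0.616 × 75.9 = 46.75 mol/s; ν_B = −1, so ξ = 46.75/1 = 46.75 mol/s.
Outlet amounts (n = n₀ + ν ξ):
  B: 75.9 − 1(46.75) = 29.15
  C: 186 − 1(46.75) = 139.2
  A: 0 + 2(46.75) = 93.51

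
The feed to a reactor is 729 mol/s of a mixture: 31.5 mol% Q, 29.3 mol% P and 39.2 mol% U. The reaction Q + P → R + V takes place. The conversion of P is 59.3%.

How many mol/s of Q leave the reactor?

103 mol/s

P reacted = 0.593 × 213.6 = 126.7 mol/s; ν_P = −1, so ξ = 126.7/1 = 126.7 mol/s.
Outlet amounts (n = n₀ + ν ξ):
  Q: 229.6 − 1(126.7) = 103
  P: 213.6 − 1(126.7) = 86.93
  R: 0 + 1(126.7) = 126.7
  V: 0 + 1(126.7) = 126.7
  U: 285.8 (inert)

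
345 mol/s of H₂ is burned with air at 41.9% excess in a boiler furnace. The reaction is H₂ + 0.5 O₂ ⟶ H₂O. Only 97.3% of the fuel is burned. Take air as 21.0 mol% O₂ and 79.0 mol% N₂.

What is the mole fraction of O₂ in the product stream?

0.0573

Stoichiometric O₂ = 0.5 × 345 = 172.5 mol/s; O₂ fed = 172.5 × 1.419 = 244.8 mol/s.
N₂ fed = 244.8 × 79/21 = 920.8 mol/s.
Fuel reacted = 0.973 × 345 → ξ = 335.7 mol/s.
Outlet (n = n₀ + ν ξ):
  H₂: 345 − 1(335.7) = 9.315
  O₂: 244.8 − 0.5(335.7) = 76.94
  N₂: 920.8 (inert)
  H₂O: 0 + 1(335.7) = 335.7
Total out = 1343 mol/s; y_O₂ = 76.94 / 1343 = 0.0573.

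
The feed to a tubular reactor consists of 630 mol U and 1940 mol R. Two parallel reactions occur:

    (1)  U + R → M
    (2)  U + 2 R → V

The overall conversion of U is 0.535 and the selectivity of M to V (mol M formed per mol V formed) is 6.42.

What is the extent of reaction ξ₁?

Conversion of U: U consumed = 0.535 × 630 = 337.1 mol = 1ξ₁ + 1ξ₂.
Selectivity: 1ξ₁ / (1ξ₂) = 6.42 → ξ₁ = 6.42 ξ₂.
Substitute: (1·6.42 + 1) ξ₂ = 337.1 → ξ₂ = 45.42 mol, ξ₁ = 291.6 mol.
Outlet amounts (n = n₀ + Σ ν·ξ):
  U: 630 − 1(291.6) − 1(45.42) = 292.9
  R: 1940 − 1(291.6) − 2(45.42) = 1558
  M: 0 + 1(291.6) = 291.6
  V: 0 + 1(45.42) = 45.42

ξ₁ = 292 mol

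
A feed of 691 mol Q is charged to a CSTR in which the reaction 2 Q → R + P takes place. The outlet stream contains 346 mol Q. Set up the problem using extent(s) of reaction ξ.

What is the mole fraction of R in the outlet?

For Q: n = n₀ − 2ξ → 346 = 691 − 2ξ, giving ξ = 172.5 mol.
Outlet amounts (n = n₀ + ν ξ):
  Q: 691 − 2(172.5) = 346
  R: 0 + 1(172.5) = 172.5
  P: 0 + 1(172.5) = 172.5
Total out = 691 mol; y_R = 172.5 / 691 = 0.2496.

0.25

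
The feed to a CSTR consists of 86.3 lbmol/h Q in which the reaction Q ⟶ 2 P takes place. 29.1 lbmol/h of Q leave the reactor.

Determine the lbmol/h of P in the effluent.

114 lbmol/h

For Q: n = n₀ − 1ξ → 29.1 = 86.3 − 1ξ, giving ξ = 57.2 lbmol/h.
Outlet amounts (n = n₀ + ν ξ):
  Q: 86.3 − 1(57.2) = 29.1
  P: 0 + 2(57.2) = 114.4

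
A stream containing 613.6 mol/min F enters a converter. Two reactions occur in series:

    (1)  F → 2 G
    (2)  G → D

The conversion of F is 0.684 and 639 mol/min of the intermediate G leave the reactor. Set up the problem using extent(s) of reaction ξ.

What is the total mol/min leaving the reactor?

1030 mol/min

Conversion of F: F consumed = 1ξ₁ = 0.684 × 613.6 → ξ₁ = 419.7 mol/min.
G balance: n_G = 0 + 2ξ₁ − 1ξ₂ = 639 → ξ₂ = (2·419.7 − 639)/1 = 200.4 mol/min.
Outlet amounts (n = n₀ + Σ ν·ξ):
  F: 613.6 − 1(419.7) = 193.9
  G: 0 + 2(419.7) − 1(200.4) = 639
  D: 0 + 1(200.4) = 200.4
Total out = 193.9 + 639 + 200.4 = 1033 mol/min.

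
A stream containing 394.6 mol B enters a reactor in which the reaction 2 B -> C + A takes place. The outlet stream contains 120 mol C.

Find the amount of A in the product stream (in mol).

For C: n = n₀ + 1ξ → 120 = 0 + 1ξ, giving ξ = 120 mol.
Outlet amounts (n = n₀ + ν ξ):
  B: 394.6 − 2(120) = 154.6
  C: 0 + 1(120) = 120
  A: 0 + 1(120) = 120

120 mol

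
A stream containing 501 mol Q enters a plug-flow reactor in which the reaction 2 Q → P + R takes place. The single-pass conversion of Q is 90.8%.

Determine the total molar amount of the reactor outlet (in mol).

Q reacted = 0.908 × 501 = 454.9 mol; ν_Q = −2, so ξ = 454.9/2 = 227.5 mol.
Outlet amounts (n = n₀ + ν ξ):
  Q: 501 − 2(227.5) = 46.09
  P: 0 + 1(227.5) = 227.5
  R: 0 + 1(227.5) = 227.5
Total out = 46.09 + 227.5 + 227.5 = 501 mol.

501 mol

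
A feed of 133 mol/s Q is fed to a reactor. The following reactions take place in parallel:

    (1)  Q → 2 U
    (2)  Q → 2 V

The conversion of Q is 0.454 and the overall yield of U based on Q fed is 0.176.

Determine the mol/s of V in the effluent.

Yield of U: 2ξ₁ / 133 = 0.176 → ξ₁ = 11.7 mol/s.
Conversion of Q: 1ξ₁ + 1ξ₂ = 0.454 × 133 = 60.38 → ξ₂ = 48.68 mol/s.
Outlet amounts (n = n₀ + Σ ν·ξ):
  Q: 133 − 1(11.7) − 1(48.68) = 72.62
  U: 0 + 2(11.7) = 23.41
  V: 0 + 2(48.68) = 97.36

97.4 mol/s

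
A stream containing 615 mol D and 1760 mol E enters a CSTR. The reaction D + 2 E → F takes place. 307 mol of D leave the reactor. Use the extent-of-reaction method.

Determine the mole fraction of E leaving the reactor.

For D: n = n₀ − 1ξ → 307 = 615 − 1ξ, giving ξ = 308 mol.
Outlet amounts (n = n₀ + ν ξ):
  D: 615 − 1(308) = 307
  E: 1760 − 2(308) = 1144
  F: 0 + 1(308) = 308
Total out = 1759 mol; y_E = 1144 / 1759 = 0.6504.

0.65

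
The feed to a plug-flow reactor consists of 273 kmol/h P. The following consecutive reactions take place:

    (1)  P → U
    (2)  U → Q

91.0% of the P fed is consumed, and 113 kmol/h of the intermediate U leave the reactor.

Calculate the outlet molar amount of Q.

135 kmol/h

Conversion of P: P consumed = 1ξ₁ = 0.91 × 273 → ξ₁ = 248.4 kmol/h.
U balance: n_U = 0 + 1ξ₁ − 1ξ₂ = 113 → ξ₂ = (1·248.4 − 113)/1 = 135.4 kmol/h.
Outlet amounts (n = n₀ + Σ ν·ξ):
  P: 273 − 1(248.4) = 24.57
  U: 0 + 1(248.4) − 1(135.4) = 113
  Q: 0 + 1(135.4) = 135.4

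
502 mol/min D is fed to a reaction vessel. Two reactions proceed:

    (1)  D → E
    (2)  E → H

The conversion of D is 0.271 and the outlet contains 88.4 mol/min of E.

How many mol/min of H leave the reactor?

Conversion of D: D consumed = 1ξ₁ = 0.271 × 502 → ξ₁ = 136 mol/min.
E balance: n_E = 0 + 1ξ₁ − 1ξ₂ = 88.4 → ξ₂ = (1·136 − 88.4)/1 = 47.64 mol/min.
Outlet amounts (n = n₀ + Σ ν·ξ):
  D: 502 − 1(136) = 366
  E: 0 + 1(136) − 1(47.64) = 88.4
  H: 0 + 1(47.64) = 47.64

47.6 mol/min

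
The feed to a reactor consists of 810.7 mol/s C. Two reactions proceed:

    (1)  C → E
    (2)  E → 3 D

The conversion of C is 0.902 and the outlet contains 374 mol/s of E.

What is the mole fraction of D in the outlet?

Conversion of C: C consumed = 1ξ₁ = 0.902 × 810.7 → ξ₁ = 731.3 mol/s.
E balance: n_E = 0 + 1ξ₁ − 1ξ₂ = 374 → ξ₂ = (1·731.3 − 374)/1 = 357.3 mol/s.
Outlet amounts (n = n₀ + Σ ν·ξ):
  C: 810.7 − 1(731.3) = 79.45
  E: 0 + 1(731.3) − 1(357.3) = 374
  D: 0 + 3(357.3) = 1072
Total out = 1525 mol/s; y_D = 1072 / 1525 = 0.7027.

0.703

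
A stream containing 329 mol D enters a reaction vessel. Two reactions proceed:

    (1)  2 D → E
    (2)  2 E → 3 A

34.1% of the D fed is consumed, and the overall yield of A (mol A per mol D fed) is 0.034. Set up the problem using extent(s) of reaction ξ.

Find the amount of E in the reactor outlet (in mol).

48.6 mol

Conversion of D: D consumed = 2ξ₁ = 0.341 × 329 → ξ₁ = 56.09 mol.
Yield of A: 3ξ₂ / 329 = 0.034 → ξ₂ = 3.729 mol.
Outlet amounts (n = n₀ + Σ ν·ξ):
  D: 329 − 2(56.09) = 216.8
  E: 0 + 1(56.09) − 2(3.729) = 48.64
  A: 0 + 3(3.729) = 11.19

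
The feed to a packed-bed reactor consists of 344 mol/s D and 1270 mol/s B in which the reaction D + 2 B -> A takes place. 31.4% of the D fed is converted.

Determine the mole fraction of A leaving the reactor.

0.0773

D reacted = 0.314 × 344 = 108 mol/s; ν_D = −1, so ξ = 108/1 = 108 mol/s.
Outlet amounts (n = n₀ + ν ξ):
  D: 344 − 1(108) = 236
  B: 1270 − 2(108) = 1054
  A: 0 + 1(108) = 108
Total out = 1398 mol/s; y_A = 108 / 1398 = 0.07727.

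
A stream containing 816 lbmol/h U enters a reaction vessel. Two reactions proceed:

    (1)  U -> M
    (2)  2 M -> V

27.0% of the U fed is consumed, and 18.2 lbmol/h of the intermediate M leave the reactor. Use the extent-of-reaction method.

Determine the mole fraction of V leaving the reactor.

0.141

Conversion of U: U consumed = 1ξ₁ = 0.27 × 816 → ξ₁ = 220.3 lbmol/h.
M balance: n_M = 0 + 1ξ₁ − 2ξ₂ = 18.2 → ξ₂ = (1·220.3 − 18.2)/2 = 101.1 lbmol/h.
Outlet amounts (n = n₀ + Σ ν·ξ):
  U: 816 − 1(220.3) = 595.7
  M: 0 + 1(220.3) − 2(101.1) = 18.2
  V: 0 + 1(101.1) = 101.1
Total out = 714.9 lbmol/h; y_V = 101.1 / 714.9 = 0.1414.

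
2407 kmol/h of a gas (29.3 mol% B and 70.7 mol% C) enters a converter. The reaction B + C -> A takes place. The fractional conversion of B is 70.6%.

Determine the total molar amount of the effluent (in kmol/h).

B reacted = 0.706 × 705.3 = 497.9 kmol/h; ν_B = −1, so ξ = 497.9/1 = 497.9 kmol/h.
Outlet amounts (n = n₀ + ν ξ):
  B: 705.3 − 1(497.9) = 207.3
  C: 1702 − 1(497.9) = 1204
  A: 0 + 1(497.9) = 497.9
Total out = 207.3 + 1204 + 497.9 = 1909 kmol/h.

1910 kmol/h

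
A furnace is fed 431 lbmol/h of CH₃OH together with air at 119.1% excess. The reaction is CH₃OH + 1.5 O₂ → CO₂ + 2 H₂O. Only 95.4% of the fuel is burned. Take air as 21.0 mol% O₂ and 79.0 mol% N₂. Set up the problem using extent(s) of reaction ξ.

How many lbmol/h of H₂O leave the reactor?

822 lbmol/h

Stoichiometric O₂ = 1.5 × 431 = 646.5 lbmol/h; O₂ fed = 646.5 × 2.191 = 1416 lbmol/h.
N₂ fed = 1416 × 79/21 = 5329 lbmol/h.
Fuel reacted = 0.954 × 431 → ξ = 411.2 lbmol/h.
Outlet (n = n₀ + ν ξ):
  CH₃OH: 431 − 1(411.2) = 19.83
  O₂: 1416 − 1.5(411.2) = 799.7
  N₂: 5329 (inert)
  CO₂: 0 + 1(411.2) = 411.2
  H₂O: 0 + 2(411.2) = 822.3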